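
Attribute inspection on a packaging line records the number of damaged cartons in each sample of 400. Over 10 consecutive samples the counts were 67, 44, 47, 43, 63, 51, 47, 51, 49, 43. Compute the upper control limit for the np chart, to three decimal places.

70.428

p̄ = Σdᵢ / (k·n) = 505 / (10 × 400) = 0.12625
UCL = np̄ + 3·√(np̄(1−p̄)) = 50.5000 + 3 × √(50.5000×0.87375) = 50.5000 + 3 × 6.6426 = 70.4279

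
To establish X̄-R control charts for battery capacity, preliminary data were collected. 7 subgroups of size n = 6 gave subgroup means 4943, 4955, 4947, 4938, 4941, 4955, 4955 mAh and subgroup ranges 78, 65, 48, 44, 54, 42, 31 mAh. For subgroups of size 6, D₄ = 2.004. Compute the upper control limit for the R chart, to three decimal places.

R̄ = (78 + 65 + 48 + 44 + 54 + 42 + 31) / 7 = 362.0000 / 7 = 51.7143
UCL_R = D₄·R̄ = 2.004 × 51.7143 = 103.6354

103.635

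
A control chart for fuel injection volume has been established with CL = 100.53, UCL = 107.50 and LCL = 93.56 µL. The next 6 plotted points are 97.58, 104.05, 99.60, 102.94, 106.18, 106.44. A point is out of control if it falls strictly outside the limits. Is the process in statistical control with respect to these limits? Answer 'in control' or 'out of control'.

All 6 points lie within [93.56, 107.50].

in control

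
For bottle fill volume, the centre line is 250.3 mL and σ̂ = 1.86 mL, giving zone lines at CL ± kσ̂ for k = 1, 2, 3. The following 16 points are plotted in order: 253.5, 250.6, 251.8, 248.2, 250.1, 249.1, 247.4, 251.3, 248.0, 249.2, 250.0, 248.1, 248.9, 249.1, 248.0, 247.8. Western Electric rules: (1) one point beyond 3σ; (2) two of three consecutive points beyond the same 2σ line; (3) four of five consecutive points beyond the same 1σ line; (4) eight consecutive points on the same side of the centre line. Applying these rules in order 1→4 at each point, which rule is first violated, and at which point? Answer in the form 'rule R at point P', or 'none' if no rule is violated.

rule 4 at point 16

Zone of each point (C = within 1σ̂, B = 1σ̂–2σ̂, A = 2σ̂–3σ̂, * = beyond 3σ̂; sign = side of CL): 1:+B, 2:+C, 3:+C, 4:-B, 5:-C, 6:-C, 7:-B, 8:+C, 9:-B, 10:-C, 11:-C, 12:-B, 13:-C, 14:-C, 15:-B, 16:-B
Rule 4 (eight consecutive points on the same side of the centre line) is satisfied at point 16.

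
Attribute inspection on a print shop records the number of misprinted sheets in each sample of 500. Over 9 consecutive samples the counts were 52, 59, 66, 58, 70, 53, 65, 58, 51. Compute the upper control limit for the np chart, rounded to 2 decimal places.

p̄ = Σdᵢ / (k·n) = 532 / (9 × 500) = 0.11822
UCL = np̄ + 3·√(np̄(1−p̄)) = 59.1111 + 3 × √(59.1111×0.88178) = 59.1111 + 3 × 7.2196 = 80.7700

80.77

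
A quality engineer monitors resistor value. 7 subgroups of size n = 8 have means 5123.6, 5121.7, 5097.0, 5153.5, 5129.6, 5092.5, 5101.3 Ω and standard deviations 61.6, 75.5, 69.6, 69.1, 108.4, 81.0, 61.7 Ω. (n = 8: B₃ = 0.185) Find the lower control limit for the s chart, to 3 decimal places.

s̄ = (61.6 + 75.5 + 69.6 + 69.1 + 108.4 + 81.0 + 61.7) / 7 = 75.2714
LCL_s = B₃·s̄ = 0.185 × 75.2714 = 13.9252

13.925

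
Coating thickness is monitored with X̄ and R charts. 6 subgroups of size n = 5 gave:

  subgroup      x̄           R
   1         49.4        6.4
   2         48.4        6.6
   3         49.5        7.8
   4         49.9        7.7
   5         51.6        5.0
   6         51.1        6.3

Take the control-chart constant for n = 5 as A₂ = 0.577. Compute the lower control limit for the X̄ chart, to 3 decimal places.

X̄̄ = (49.4 + 48.4 + 49.5 + 49.9 + 51.6 + 51.1) / 6 = 299.9000 / 6 = 49.9833
R̄ = (6.4 + 6.6 + 7.8 + 7.7 + 5.0 + 6.3) / 6 = 39.8000 / 6 = 6.6333
LCL = X̄̄ − A₂·R̄ = 49.9833 − 0.577 × 6.6333 = 46.1559

46.156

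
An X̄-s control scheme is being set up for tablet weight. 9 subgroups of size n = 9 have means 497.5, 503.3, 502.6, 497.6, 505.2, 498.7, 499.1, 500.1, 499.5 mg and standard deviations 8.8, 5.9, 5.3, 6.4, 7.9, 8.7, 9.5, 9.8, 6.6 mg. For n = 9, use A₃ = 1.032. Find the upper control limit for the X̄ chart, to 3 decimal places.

X̄̄ = (497.5 + 503.3 + 502.6 + 497.6 + 505.2 + 498.7 + 499.1 + 500.1 + 499.5) / 9 = 500.4000
s̄ = (8.8 + 5.9 + 5.3 + 6.4 + 7.9 + 8.7 + 9.5 + 9.8 + 6.6) / 9 = 7.6556
UCL = X̄̄ + A₃·s̄ = 500.4000 + 1.032 × 7.6556 = 508.3005

508.301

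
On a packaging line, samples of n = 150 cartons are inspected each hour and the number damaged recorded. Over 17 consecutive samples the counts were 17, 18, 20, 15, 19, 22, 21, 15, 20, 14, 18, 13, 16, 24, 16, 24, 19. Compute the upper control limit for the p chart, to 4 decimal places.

p̄ = Σdᵢ / (k·n) = 311 / (17 × 150) = 0.12196
UCL = p̄ + 3·√(p̄(1−p̄)/n) = 0.12196 + 3 × √(0.12196×0.87804/150) = 0.12196 + 3 × 0.02672 = 0.20212

0.2021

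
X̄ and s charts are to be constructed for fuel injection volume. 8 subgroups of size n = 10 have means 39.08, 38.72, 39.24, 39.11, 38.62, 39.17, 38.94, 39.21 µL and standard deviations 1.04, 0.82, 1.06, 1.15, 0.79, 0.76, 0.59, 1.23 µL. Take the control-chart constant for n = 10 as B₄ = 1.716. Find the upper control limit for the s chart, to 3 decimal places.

s̄ = (1.04 + 0.82 + 1.06 + 1.15 + 0.79 + 0.76 + 0.59 + 1.23) / 8 = 0.9300
UCL_s = B₄·s̄ = 1.716 × 0.9300 = 1.5959

1.596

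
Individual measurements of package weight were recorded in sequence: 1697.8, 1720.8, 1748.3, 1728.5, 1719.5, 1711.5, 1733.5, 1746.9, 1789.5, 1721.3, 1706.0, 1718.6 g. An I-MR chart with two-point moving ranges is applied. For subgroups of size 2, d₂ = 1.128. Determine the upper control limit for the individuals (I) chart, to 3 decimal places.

1791.718

X̄ = (1697.8 + 1720.8 + 1748.3 + 1728.5 + 1719.5 + 1711.5 + 1733.5 + 1746.9 + 1789.5 + 1721.3 + 1706.0 + 1718.6) / 12 = 1728.5167
Moving ranges: 23.0, 27.5, 19.8, 9.0, 8.0, 22.0, 13.4, 42.6, 68.2, 15.3, 12.6; M̄R̄ = 261.4000 / 11 = 23.7636
UCL = X̄ + 3·M̄R̄/d₂ = 1728.5167 + 3 × 23.7636 / 1.128 = 1791.7178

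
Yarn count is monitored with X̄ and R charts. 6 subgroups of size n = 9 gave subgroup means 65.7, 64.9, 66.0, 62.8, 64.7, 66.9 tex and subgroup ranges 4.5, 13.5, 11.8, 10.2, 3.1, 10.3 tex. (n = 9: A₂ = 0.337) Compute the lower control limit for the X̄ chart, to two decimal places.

X̄̄ = (65.7 + 64.9 + 66.0 + 62.8 + 64.7 + 66.9) / 6 = 391.0000 / 6 = 65.1667
R̄ = (4.5 + 13.5 + 11.8 + 10.2 + 3.1 + 10.3) / 6 = 53.4000 / 6 = 8.9000
LCL = X̄̄ − A₂·R̄ = 65.1667 − 0.337 × 8.9000 = 62.1674

62.17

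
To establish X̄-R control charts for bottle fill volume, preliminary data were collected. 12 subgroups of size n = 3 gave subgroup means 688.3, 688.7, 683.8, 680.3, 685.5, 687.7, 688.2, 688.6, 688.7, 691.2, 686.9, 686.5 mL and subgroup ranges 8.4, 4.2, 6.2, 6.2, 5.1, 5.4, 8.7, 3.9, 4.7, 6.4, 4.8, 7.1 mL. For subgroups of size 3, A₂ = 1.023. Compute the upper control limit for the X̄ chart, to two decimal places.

X̄̄ = (688.3 + 688.7 + 683.8 + 680.3 + 685.5 + 687.7 + 688.2 + 688.6 + 688.7 + 691.2 + 686.9 + 686.5) / 12 = 8244.4000 / 12 = 687.0333
R̄ = (8.4 + 4.2 + 6.2 + 6.2 + 5.1 + 5.4 + 8.7 + 3.9 + 4.7 + 6.4 + 4.8 + 7.1) / 12 = 71.1000 / 12 = 5.9250
UCL = X̄̄ + A₂·R̄ = 687.0333 + 1.023 × 5.9250 = 693.0946

693.09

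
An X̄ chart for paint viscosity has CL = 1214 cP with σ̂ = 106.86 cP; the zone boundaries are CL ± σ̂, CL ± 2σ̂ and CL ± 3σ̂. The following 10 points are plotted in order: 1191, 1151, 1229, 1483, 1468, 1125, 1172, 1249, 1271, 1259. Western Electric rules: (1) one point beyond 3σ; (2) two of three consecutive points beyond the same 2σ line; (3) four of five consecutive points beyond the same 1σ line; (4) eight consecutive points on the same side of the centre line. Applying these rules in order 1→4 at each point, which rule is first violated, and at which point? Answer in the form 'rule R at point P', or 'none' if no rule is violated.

rule 2 at point 5

Zone of each point (C = within 1σ̂, B = 1σ̂–2σ̂, A = 2σ̂–3σ̂, * = beyond 3σ̂; sign = side of CL): 1:-C, 2:-C, 3:+C, 4:+A, 5:+A, 6:-C, 7:-C, 8:+C, 9:+C, 10:+C
Rule 2 (two of three consecutive points beyond the same 2σ limit) is satisfied at point 5.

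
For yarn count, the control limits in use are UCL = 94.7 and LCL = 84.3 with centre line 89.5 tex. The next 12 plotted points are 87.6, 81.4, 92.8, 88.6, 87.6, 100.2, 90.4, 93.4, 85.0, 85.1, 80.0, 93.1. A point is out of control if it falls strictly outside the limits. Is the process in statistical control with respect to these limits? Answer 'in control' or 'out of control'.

Compare each point to [84.3, 94.7]: sample 2 = 81.4 < LCL; sample 6 = 100.2 > UCL; sample 11 = 80.0 < LCL.

out of control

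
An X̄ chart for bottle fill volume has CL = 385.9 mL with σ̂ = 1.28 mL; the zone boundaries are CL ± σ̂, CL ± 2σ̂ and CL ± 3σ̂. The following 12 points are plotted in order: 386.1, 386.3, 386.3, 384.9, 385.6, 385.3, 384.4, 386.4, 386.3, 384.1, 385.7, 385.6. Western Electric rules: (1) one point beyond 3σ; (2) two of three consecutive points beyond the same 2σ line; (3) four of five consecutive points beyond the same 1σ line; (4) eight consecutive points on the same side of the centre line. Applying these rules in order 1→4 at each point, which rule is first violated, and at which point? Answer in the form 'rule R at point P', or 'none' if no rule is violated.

none

Zone of each point (C = within 1σ̂, B = 1σ̂–2σ̂, A = 2σ̂–3σ̂, * = beyond 3σ̂; sign = side of CL): 1:+C, 2:+C, 3:+C, 4:-C, 5:-C, 6:-C, 7:-B, 8:+C, 9:+C, 10:-B, 11:-C, 12:-C
No rule fires across all 12 points.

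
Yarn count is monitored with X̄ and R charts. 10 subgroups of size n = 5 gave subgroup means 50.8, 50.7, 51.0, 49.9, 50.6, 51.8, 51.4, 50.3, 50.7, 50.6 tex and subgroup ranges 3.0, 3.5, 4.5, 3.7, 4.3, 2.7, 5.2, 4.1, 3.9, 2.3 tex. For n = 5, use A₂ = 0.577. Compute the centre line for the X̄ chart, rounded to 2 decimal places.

X̄̄ = (50.8 + 50.7 + 51.0 + 49.9 + 50.6 + 51.8 + 51.4 + 50.3 + 50.7 + 50.6) / 10 = 507.8000 / 10 = 50.7800
CL = X̄̄ = 50.7800

50.78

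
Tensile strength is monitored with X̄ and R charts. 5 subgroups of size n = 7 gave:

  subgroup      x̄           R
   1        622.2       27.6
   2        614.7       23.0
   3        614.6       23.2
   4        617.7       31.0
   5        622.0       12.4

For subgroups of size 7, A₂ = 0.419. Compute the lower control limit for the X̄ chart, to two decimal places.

608.42

X̄̄ = (622.2 + 614.7 + 614.6 + 617.7 + 622.0) / 5 = 3091.2000 / 5 = 618.2400
R̄ = (27.6 + 23.0 + 23.2 + 31.0 + 12.4) / 5 = 117.2000 / 5 = 23.4400
LCL = X̄̄ − A₂·R̄ = 618.2400 − 0.419 × 23.4400 = 608.4186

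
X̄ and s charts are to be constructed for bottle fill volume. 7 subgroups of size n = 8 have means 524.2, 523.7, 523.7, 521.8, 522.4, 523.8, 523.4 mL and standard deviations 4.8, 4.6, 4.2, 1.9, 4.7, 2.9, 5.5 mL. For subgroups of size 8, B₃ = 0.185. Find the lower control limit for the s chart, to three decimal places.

0.756

s̄ = (4.8 + 4.6 + 4.2 + 1.9 + 4.7 + 2.9 + 5.5) / 7 = 4.0857
LCL_s = B₃·s̄ = 0.185 × 4.0857 = 0.7559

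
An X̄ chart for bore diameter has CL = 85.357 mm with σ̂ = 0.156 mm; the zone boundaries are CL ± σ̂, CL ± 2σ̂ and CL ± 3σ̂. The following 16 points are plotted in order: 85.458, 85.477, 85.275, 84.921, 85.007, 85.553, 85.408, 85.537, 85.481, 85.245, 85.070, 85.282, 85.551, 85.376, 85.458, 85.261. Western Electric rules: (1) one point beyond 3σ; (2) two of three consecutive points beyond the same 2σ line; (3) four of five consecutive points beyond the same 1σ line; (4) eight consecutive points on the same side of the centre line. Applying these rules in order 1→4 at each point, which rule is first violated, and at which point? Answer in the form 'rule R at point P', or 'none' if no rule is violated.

Zone of each point (C = within 1σ̂, B = 1σ̂–2σ̂, A = 2σ̂–3σ̂, * = beyond 3σ̂; sign = side of CL): 1:+C, 2:+C, 3:-C, 4:-A, 5:-A, 6:+B, 7:+C, 8:+B, 9:+C, 10:-C, 11:-B, 12:-C, 13:+B, 14:+C, 15:+C, 16:-C
Rule 2 (two of three consecutive points beyond the same 2σ limit) is satisfied at point 5.

rule 2 at point 5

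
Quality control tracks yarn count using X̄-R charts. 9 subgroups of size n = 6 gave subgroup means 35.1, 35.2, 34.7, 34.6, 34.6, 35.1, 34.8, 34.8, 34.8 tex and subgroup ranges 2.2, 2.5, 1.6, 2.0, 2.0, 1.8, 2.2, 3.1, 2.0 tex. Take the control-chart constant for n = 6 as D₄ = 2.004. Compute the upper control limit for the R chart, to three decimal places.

4.320

R̄ = (2.2 + 2.5 + 1.6 + 2.0 + 2.0 + 1.8 + 2.2 + 3.1 + 2.0) / 9 = 19.4000 / 9 = 2.1556
UCL_R = D₄·R̄ = 2.004 × 2.1556 = 4.3197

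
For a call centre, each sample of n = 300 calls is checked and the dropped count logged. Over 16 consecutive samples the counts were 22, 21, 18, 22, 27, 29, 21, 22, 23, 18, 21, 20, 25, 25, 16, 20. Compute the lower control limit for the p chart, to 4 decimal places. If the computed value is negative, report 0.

p̄ = Σdᵢ / (k·n) = 350 / (16 × 300) = 0.07292
LCL = p̄ − 3·√(p̄(1−p̄)/n) = 0.07292 − 3 × 0.01501 = 0.02788

0.0279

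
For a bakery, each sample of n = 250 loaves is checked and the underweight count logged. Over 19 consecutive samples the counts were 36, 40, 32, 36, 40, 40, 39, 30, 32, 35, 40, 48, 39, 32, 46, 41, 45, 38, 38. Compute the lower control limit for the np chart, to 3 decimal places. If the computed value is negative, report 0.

21.185

p̄ = Σdᵢ / (k·n) = 727 / (19 × 250) = 0.15305
LCL = np̄ − 3·√(np̄(1−p̄)) = 38.2632 − 3 × 5.6927 = 21.1850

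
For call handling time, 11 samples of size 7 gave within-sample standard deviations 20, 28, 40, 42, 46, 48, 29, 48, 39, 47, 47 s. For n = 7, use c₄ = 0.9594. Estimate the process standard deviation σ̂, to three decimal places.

41.124

s̄ = (20 + 28 + 40 + 42 + 46 + 48 + 29 + 48 + 39 + 47 + 47) / 11 = 39.4545
σ̂ = s̄ / c₄ = 39.4545 / 0.9594 = 41.1242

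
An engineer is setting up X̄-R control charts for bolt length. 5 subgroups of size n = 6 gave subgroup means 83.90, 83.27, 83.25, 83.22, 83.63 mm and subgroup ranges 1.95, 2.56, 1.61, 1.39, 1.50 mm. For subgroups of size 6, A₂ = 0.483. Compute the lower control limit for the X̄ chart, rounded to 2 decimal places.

X̄̄ = (83.90 + 83.27 + 83.25 + 83.22 + 83.63) / 5 = 417.2700 / 5 = 83.4540
R̄ = (1.95 + 2.56 + 1.61 + 1.39 + 1.50) / 5 = 9.0100 / 5 = 1.8020
LCL = X̄̄ − A₂·R̄ = 83.4540 − 0.483 × 1.8020 = 82.5836

82.58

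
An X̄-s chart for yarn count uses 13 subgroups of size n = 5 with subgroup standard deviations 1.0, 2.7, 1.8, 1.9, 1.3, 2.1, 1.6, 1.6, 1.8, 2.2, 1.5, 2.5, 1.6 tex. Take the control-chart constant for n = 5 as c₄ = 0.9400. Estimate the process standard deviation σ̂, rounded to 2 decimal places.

1.93

s̄ = (1.0 + 2.7 + 1.8 + 1.9 + 1.3 + 2.1 + 1.6 + 1.6 + 1.8 + 2.2 + 1.5 + 2.5 + 1.6) / 13 = 1.8154
σ̂ = s̄ / c₄ = 1.8154 / 0.9400 = 1.9313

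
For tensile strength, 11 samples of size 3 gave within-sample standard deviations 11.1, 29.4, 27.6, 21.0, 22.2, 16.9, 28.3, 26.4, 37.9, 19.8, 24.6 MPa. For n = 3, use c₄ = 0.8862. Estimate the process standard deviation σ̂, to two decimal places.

s̄ = (11.1 + 29.4 + 27.6 + 21.0 + 22.2 + 16.9 + 28.3 + 26.4 + 37.9 + 19.8 + 24.6) / 11 = 24.1091
σ̂ = s̄ / c₄ = 24.1091 / 0.8862 = 27.2050

27.21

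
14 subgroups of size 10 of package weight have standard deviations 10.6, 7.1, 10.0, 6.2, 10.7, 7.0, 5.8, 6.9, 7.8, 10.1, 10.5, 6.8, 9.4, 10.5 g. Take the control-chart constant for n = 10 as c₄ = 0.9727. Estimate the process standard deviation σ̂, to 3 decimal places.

8.768

s̄ = (10.6 + 7.1 + 10.0 + 6.2 + 10.7 + 7.0 + 5.8 + 6.9 + 7.8 + 10.1 + 10.5 + 6.8 + 9.4 + 10.5) / 14 = 8.5286
σ̂ = s̄ / c₄ = 8.5286 / 0.9727 = 8.7679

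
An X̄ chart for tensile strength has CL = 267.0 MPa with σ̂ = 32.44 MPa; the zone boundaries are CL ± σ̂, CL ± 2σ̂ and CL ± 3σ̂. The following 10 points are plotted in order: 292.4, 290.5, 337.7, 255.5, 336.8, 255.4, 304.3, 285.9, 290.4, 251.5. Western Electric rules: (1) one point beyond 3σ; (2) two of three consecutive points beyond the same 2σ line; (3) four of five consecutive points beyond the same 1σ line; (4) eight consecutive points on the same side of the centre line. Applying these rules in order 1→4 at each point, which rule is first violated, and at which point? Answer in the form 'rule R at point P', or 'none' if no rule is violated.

rule 2 at point 5

Zone of each point (C = within 1σ̂, B = 1σ̂–2σ̂, A = 2σ̂–3σ̂, * = beyond 3σ̂; sign = side of CL): 1:+C, 2:+C, 3:+A, 4:-C, 5:+A, 6:-C, 7:+B, 8:+C, 9:+C, 10:-C
Rule 2 (two of three consecutive points beyond the same 2σ limit) is satisfied at point 5.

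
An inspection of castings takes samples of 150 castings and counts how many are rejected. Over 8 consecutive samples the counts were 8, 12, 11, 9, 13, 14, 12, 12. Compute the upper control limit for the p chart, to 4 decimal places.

p̄ = Σdᵢ / (k·n) = 91 / (8 × 150) = 0.07583
UCL = p̄ + 3·√(p̄(1−p̄)/n) = 0.07583 + 3 × √(0.07583×0.92417/150) = 0.07583 + 3 × 0.02162 = 0.14068

0.1407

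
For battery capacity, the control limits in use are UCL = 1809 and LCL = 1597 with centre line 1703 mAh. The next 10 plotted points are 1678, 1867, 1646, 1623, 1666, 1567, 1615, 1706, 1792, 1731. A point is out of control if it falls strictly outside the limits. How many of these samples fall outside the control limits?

Compare each point to [1597, 1809]: sample 2 = 1867 > UCL; sample 6 = 1567 < LCL.

2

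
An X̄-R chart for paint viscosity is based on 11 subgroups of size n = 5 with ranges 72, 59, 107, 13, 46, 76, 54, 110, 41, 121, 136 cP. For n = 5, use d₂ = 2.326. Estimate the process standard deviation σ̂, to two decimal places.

32.64

R̄ = (72 + 59 + 107 + 13 + 46 + 76 + 54 + 110 + 41 + 121 + 136) / 11 = 75.9091
σ̂ = R̄ / d₂ = 75.9091 / 2.326 = 32.6350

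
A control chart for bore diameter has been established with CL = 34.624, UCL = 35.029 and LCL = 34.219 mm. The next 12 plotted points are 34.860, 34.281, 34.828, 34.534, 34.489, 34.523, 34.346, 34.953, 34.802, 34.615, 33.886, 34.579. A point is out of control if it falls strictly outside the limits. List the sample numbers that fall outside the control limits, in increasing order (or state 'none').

Compare each point to [34.219, 35.029]: sample 11 = 33.886 < LCL.

11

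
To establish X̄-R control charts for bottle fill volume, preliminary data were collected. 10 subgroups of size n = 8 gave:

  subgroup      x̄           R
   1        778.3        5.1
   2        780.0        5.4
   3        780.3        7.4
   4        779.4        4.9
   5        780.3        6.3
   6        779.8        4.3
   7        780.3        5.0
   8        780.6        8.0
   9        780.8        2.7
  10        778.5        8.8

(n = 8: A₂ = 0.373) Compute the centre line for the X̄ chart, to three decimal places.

779.830

X̄̄ = (778.3 + 780.0 + 780.3 + 779.4 + 780.3 + 779.8 + 780.3 + 780.6 + 780.8 + 778.5) / 10 = 7798.3000 / 10 = 779.8300
CL = X̄̄ = 779.8300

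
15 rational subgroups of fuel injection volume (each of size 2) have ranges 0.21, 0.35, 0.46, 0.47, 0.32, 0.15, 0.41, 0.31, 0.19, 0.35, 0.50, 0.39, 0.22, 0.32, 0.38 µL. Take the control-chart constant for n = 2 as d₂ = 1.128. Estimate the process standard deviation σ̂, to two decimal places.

R̄ = (0.21 + 0.35 + 0.46 + 0.47 + 0.32 + 0.15 + 0.41 + 0.31 + 0.19 + 0.35 + 0.50 + 0.39 + 0.22 + 0.32 + 0.38) / 15 = 0.3353
σ̂ = R̄ / d₂ = 0.3353 / 1.128 = 0.2973

0.30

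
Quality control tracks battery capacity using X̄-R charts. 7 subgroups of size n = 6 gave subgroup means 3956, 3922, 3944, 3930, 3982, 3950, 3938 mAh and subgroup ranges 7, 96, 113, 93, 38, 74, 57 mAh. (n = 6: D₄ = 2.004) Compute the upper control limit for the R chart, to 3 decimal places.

R̄ = (7 + 96 + 113 + 93 + 38 + 74 + 57) / 7 = 478.0000 / 7 = 68.2857
UCL_R = D₄·R̄ = 2.004 × 68.2857 = 136.8446

136.845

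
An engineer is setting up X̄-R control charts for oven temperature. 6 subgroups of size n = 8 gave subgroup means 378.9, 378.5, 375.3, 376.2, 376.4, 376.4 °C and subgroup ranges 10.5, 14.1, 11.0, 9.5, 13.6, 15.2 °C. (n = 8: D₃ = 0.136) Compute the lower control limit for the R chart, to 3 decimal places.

R̄ = (10.5 + 14.1 + 11.0 + 9.5 + 13.6 + 15.2) / 6 = 73.9000 / 6 = 12.3167
LCL_R = D₃·R̄ = 0.136 × 12.3167 = 1.6751

1.675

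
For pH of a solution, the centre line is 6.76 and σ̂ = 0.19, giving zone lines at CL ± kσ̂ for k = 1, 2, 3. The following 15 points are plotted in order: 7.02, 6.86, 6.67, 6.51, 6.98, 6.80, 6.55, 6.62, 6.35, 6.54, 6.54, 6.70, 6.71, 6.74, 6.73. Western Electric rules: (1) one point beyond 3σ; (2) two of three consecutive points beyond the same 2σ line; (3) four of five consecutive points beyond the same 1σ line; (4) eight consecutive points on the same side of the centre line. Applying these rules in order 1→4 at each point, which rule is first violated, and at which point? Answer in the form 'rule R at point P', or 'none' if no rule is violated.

rule 3 at point 11

Zone of each point (C = within 1σ̂, B = 1σ̂–2σ̂, A = 2σ̂–3σ̂, * = beyond 3σ̂; sign = side of CL): 1:+B, 2:+C, 3:-C, 4:-B, 5:+B, 6:+C, 7:-B, 8:-C, 9:-A, 10:-B, 11:-B, 12:-C, 13:-C, 14:-C, 15:-C
Rule 3 (four of five consecutive points beyond the same 1σ limit) is satisfied at point 11.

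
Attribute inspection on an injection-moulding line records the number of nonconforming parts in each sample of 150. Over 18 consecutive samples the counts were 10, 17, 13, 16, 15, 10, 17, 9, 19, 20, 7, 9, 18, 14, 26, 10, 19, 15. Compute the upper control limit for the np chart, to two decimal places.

p̄ = Σdᵢ / (k·n) = 264 / (18 × 150) = 0.09778
UCL = np̄ + 3·√(np̄(1−p̄)) = 14.6667 + 3 × √(14.6667×0.90222) = 14.6667 + 3 × 3.6377 = 25.5797

25.58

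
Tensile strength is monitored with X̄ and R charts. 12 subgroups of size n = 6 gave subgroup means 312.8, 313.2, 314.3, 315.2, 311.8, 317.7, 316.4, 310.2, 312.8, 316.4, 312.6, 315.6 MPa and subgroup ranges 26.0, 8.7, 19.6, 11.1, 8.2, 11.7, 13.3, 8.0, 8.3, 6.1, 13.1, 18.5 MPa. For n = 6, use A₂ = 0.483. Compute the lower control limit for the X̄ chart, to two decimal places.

X̄̄ = (312.8 + 313.2 + 314.3 + 315.2 + 311.8 + 317.7 + 316.4 + 310.2 + 312.8 + 316.4 + 312.6 + 315.6) / 12 = 3769.0000 / 12 = 314.0833
R̄ = (26.0 + 8.7 + 19.6 + 11.1 + 8.2 + 11.7 + 13.3 + 8.0 + 8.3 + 6.1 + 13.1 + 18.5) / 12 = 152.6000 / 12 = 12.7167
LCL = X̄̄ − A₂·R̄ = 314.0833 − 0.483 × 12.7167 = 307.9412

307.94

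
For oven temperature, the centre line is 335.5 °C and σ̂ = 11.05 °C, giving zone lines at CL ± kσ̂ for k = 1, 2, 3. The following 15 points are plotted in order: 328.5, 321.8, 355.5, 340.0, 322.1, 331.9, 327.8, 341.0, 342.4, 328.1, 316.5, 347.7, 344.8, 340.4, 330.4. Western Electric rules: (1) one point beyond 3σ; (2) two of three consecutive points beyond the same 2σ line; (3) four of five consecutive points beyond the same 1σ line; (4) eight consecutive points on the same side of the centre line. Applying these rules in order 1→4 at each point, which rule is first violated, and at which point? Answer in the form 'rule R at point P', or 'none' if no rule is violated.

none

Zone of each point (C = within 1σ̂, B = 1σ̂–2σ̂, A = 2σ̂–3σ̂, * = beyond 3σ̂; sign = side of CL): 1:-C, 2:-B, 3:+B, 4:+C, 5:-B, 6:-C, 7:-C, 8:+C, 9:+C, 10:-C, 11:-B, 12:+B, 13:+C, 14:+C, 15:-C
No rule fires across all 15 points.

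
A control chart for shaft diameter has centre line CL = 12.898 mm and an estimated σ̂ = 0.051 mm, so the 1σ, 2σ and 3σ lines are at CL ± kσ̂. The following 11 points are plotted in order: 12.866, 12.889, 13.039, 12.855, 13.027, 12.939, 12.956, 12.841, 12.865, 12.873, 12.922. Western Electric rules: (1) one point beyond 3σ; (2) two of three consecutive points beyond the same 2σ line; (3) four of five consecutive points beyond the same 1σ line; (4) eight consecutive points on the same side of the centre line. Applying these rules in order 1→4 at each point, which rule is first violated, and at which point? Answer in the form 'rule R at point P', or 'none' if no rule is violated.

Zone of each point (C = within 1σ̂, B = 1σ̂–2σ̂, A = 2σ̂–3σ̂, * = beyond 3σ̂; sign = side of CL): 1:-C, 2:-C, 3:+A, 4:-C, 5:+A, 6:+C, 7:+B, 8:-B, 9:-C, 10:-C, 11:+C
Rule 2 (two of three consecutive points beyond the same 2σ limit) is satisfied at point 5.

rule 2 at point 5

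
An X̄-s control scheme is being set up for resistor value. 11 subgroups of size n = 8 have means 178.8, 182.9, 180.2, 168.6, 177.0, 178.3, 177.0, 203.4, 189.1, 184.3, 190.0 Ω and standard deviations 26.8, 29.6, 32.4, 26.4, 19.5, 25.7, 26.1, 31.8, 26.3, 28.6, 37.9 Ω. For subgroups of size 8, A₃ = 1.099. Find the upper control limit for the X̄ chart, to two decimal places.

X̄̄ = (178.8 + 182.9 + 180.2 + 168.6 + 177.0 + 178.3 + 177.0 + 203.4 + 189.1 + 184.3 + 190.0) / 11 = 182.6909
s̄ = (26.8 + 29.6 + 32.4 + 26.4 + 19.5 + 25.7 + 26.1 + 31.8 + 26.3 + 28.6 + 37.9) / 11 = 28.2818
UCL = X̄̄ + A₃·s̄ = 182.6909 + 1.099 × 28.2818 = 213.7726

213.77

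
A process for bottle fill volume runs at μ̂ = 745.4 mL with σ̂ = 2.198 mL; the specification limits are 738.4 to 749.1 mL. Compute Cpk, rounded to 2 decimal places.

Cpu = (USL − μ̂) / (3σ̂) = (749.1 − 745.4) / (3 × 2.198) = 0.5611; Cpl = (μ̂ − LSL) / (3σ̂) = (745.4 − 738.4) / (3 × 2.198) = 1.0616; Cpk = min(Cpu, Cpl) = 0.5611

0.56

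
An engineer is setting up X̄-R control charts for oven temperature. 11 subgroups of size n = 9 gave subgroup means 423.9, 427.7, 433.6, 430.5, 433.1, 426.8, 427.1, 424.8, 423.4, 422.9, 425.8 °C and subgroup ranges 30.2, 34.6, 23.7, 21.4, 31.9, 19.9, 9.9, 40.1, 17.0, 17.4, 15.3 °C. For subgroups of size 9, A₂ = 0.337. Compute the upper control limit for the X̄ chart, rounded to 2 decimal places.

435.24

X̄̄ = (423.9 + 427.7 + 433.6 + 430.5 + 433.1 + 426.8 + 427.1 + 424.8 + 423.4 + 422.9 + 425.8) / 11 = 4699.6000 / 11 = 427.2364
R̄ = (30.2 + 34.6 + 23.7 + 21.4 + 31.9 + 19.9 + 9.9 + 40.1 + 17.0 + 17.4 + 15.3) / 11 = 261.4000 / 11 = 23.7636
UCL = X̄̄ + A₂·R̄ = 427.2364 + 0.337 × 23.7636 = 435.2447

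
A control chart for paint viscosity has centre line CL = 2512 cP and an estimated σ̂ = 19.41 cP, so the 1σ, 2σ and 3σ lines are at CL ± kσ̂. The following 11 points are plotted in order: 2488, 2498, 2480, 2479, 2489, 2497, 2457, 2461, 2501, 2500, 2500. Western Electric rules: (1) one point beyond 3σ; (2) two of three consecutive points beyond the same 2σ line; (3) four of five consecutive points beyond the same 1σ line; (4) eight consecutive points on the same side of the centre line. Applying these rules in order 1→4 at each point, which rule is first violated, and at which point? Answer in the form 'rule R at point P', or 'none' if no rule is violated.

rule 3 at point 5

Zone of each point (C = within 1σ̂, B = 1σ̂–2σ̂, A = 2σ̂–3σ̂, * = beyond 3σ̂; sign = side of CL): 1:-B, 2:-C, 3:-B, 4:-B, 5:-B, 6:-C, 7:-A, 8:-A, 9:-C, 10:-C, 11:-C
Rule 3 (four of five consecutive points beyond the same 1σ limit) is satisfied at point 5.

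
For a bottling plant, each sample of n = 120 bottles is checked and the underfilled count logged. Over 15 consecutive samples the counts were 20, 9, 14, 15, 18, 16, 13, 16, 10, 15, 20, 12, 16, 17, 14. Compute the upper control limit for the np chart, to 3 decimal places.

p̄ = Σdᵢ / (k·n) = 225 / (15 × 120) = 0.12500
UCL = np̄ + 3·√(np̄(1−p̄)) = 15.0000 + 3 × √(15.0000×0.87500) = 15.0000 + 3 × 3.6228 = 25.8685

25.869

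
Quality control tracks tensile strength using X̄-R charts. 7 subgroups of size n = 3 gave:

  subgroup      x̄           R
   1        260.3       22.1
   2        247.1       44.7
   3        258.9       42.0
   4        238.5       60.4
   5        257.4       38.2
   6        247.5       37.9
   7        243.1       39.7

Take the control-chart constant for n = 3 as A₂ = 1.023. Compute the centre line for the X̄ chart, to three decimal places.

250.400

X̄̄ = (260.3 + 247.1 + 258.9 + 238.5 + 257.4 + 247.5 + 243.1) / 7 = 1752.8000 / 7 = 250.4000
CL = X̄̄ = 250.4000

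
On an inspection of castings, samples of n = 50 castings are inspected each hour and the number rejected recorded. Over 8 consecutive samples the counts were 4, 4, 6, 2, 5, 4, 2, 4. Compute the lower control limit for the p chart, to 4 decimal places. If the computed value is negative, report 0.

p̄ = Σdᵢ / (k·n) = 31 / (8 × 50) = 0.07750
LCL = p̄ − 3·√(p̄(1−p̄)/n) = 0.07750 − 3 × 0.03781 = -0.03594 → 0 (negative, so LCL = 0)

0.0000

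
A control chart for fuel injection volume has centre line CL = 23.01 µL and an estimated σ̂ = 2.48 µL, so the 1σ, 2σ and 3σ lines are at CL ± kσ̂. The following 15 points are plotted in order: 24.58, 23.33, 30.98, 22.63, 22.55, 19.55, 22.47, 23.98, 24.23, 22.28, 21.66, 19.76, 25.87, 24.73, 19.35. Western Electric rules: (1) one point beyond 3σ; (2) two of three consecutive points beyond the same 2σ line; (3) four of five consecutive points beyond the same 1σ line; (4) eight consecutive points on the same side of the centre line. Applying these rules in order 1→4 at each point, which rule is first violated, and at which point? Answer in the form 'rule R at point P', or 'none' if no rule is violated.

Zone of each point (C = within 1σ̂, B = 1σ̂–2σ̂, A = 2σ̂–3σ̂, * = beyond 3σ̂; sign = side of CL): 1:+C, 2:+C, 3:+*, 4:-C, 5:-C, 6:-B, 7:-C, 8:+C, 9:+C, 10:-C, 11:-C, 12:-B, 13:+B, 14:+C, 15:-B
Rule 1 (one point beyond the 3σ limits) is satisfied at point 3.

rule 1 at point 3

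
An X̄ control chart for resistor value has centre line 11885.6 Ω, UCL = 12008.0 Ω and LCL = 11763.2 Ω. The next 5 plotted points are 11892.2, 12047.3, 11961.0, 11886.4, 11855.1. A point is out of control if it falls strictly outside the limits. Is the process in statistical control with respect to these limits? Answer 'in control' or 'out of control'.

Compare each point to [11763.2, 12008.0]: sample 2 = 12047.3 > UCL.

out of control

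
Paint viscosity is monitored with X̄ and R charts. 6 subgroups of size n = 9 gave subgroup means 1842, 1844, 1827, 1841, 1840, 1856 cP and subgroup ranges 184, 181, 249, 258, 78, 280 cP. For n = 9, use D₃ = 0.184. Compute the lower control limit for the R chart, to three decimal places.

R̄ = (184 + 181 + 249 + 258 + 78 + 280) / 6 = 1230.0000 / 6 = 205.0000
LCL_R = D₃·R̄ = 0.184 × 205.0000 = 37.7200

37.720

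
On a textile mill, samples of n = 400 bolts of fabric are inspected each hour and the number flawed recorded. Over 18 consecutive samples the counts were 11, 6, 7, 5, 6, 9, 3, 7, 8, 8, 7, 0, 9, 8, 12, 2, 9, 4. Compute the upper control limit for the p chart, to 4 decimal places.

p̄ = Σdᵢ / (k·n) = 121 / (18 × 400) = 0.01681
UCL = p̄ + 3·√(p̄(1−p̄)/n) = 0.01681 + 3 × √(0.01681×0.98319/400) = 0.01681 + 3 × 0.00643 = 0.03609

0.0361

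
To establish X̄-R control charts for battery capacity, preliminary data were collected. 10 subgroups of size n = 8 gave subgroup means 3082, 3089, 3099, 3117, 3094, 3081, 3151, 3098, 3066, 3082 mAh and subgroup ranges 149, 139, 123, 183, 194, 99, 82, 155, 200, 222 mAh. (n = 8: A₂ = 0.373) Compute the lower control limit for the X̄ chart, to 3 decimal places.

X̄̄ = (3082 + 3089 + 3099 + 3117 + 3094 + 3081 + 3151 + 3098 + 3066 + 3082) / 10 = 30959.0000 / 10 = 3095.9000
R̄ = (149 + 139 + 123 + 183 + 194 + 99 + 82 + 155 + 200 + 222) / 10 = 1546.0000 / 10 = 154.6000
LCL = X̄̄ − A₂·R̄ = 3095.9000 − 0.373 × 154.6000 = 3038.2342

3038.234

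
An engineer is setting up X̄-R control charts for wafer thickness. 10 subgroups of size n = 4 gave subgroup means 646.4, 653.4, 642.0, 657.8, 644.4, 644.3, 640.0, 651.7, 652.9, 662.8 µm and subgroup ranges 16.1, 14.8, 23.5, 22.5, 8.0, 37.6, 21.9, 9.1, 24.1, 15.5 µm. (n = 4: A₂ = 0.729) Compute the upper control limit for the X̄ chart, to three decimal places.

X̄̄ = (646.4 + 653.4 + 642.0 + 657.8 + 644.4 + 644.3 + 640.0 + 651.7 + 652.9 + 662.8) / 10 = 6495.7000 / 10 = 649.5700
R̄ = (16.1 + 14.8 + 23.5 + 22.5 + 8.0 + 37.6 + 21.9 + 9.1 + 24.1 + 15.5) / 10 = 193.1000 / 10 = 19.3100
UCL = X̄̄ + A₂·R̄ = 649.5700 + 0.729 × 19.3100 = 663.6470

663.647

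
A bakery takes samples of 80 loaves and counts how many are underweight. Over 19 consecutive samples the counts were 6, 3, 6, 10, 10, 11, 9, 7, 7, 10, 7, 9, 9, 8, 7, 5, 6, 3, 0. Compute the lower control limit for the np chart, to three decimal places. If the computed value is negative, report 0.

p̄ = Σdᵢ / (k·n) = 133 / (19 × 80) = 0.08750
LCL = np̄ − 3·√(np̄(1−p̄)) = 7.0000 − 3 × 2.5274 = -0.5821 → 0 (negative, so LCL = 0)

0.000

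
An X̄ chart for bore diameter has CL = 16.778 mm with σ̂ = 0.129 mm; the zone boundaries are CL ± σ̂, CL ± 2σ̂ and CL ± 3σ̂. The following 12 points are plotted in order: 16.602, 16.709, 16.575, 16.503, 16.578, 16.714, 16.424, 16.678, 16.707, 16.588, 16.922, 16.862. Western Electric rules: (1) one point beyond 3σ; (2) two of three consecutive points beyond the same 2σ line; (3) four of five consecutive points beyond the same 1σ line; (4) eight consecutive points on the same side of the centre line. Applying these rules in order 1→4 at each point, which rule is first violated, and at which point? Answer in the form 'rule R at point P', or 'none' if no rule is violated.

rule 3 at point 5

Zone of each point (C = within 1σ̂, B = 1σ̂–2σ̂, A = 2σ̂–3σ̂, * = beyond 3σ̂; sign = side of CL): 1:-B, 2:-C, 3:-B, 4:-A, 5:-B, 6:-C, 7:-A, 8:-C, 9:-C, 10:-B, 11:+B, 12:+C
Rule 3 (four of five consecutive points beyond the same 1σ limit) is satisfied at point 5.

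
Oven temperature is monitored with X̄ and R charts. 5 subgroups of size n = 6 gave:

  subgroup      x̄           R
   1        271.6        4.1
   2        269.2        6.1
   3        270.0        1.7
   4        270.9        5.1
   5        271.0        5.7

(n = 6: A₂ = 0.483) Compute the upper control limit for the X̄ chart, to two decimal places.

272.73

X̄̄ = (271.6 + 269.2 + 270.0 + 270.9 + 271.0) / 5 = 1352.7000 / 5 = 270.5400
R̄ = (4.1 + 6.1 + 1.7 + 5.1 + 5.7) / 5 = 22.7000 / 5 = 4.5400
UCL = X̄̄ + A₂·R̄ = 270.5400 + 0.483 × 4.5400 = 272.7328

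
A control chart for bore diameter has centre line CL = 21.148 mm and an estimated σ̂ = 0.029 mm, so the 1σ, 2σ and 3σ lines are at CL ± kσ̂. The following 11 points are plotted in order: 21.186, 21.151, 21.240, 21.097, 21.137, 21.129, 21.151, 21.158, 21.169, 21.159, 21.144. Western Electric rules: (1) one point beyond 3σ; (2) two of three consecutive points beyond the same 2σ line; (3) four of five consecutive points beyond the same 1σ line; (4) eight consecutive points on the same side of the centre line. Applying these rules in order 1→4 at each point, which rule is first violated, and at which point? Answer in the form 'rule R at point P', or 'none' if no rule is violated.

Zone of each point (C = within 1σ̂, B = 1σ̂–2σ̂, A = 2σ̂–3σ̂, * = beyond 3σ̂; sign = side of CL): 1:+B, 2:+C, 3:+*, 4:-B, 5:-C, 6:-C, 7:+C, 8:+C, 9:+C, 10:+C, 11:-C
Rule 1 (one point beyond the 3σ limits) is satisfied at point 3.

rule 1 at point 3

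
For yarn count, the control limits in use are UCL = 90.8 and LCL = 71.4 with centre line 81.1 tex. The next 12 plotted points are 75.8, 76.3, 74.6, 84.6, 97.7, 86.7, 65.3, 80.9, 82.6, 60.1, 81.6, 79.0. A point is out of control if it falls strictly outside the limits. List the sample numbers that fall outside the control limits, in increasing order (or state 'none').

5, 7, 10

Compare each point to [71.4, 90.8]: sample 5 = 97.7 > UCL; sample 7 = 65.3 < LCL; sample 10 = 60.1 < LCL.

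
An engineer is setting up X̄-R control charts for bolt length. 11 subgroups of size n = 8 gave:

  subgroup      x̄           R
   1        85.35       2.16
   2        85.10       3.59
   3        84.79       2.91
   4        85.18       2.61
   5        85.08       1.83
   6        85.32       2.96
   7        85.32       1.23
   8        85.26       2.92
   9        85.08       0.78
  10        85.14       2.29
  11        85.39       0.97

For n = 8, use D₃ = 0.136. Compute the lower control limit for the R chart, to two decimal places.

0.30

R̄ = (2.16 + 3.59 + 2.91 + 2.61 + 1.83 + 2.96 + 1.23 + 2.92 + 0.78 + 2.29 + 0.97) / 11 = 24.2500 / 11 = 2.2045
LCL_R = D₃·R̄ = 0.136 × 2.2045 = 0.2998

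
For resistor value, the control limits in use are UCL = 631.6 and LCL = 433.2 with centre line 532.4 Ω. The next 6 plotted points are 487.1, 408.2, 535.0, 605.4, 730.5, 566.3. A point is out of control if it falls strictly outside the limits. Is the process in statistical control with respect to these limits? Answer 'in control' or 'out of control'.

out of control

Compare each point to [433.2, 631.6]: sample 2 = 408.2 < LCL; sample 5 = 730.5 > UCL.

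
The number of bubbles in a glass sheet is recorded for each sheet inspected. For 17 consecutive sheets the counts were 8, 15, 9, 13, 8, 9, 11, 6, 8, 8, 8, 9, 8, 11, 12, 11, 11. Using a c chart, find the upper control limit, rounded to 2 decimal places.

c̄ = (8 + 15 + 9 + 13 + 8 + 9 + 11 + 6 + 8 + 8 + 8 + 9 + 8 + 11 + 12 + 11 + 11) / 17 = 165 / 17 = 9.7059
UCL = c̄ + 3√c̄ = 9.7059 + 3 × √9.7059 = 9.7059 + 3 × 3.1154 = 19.0522

19.05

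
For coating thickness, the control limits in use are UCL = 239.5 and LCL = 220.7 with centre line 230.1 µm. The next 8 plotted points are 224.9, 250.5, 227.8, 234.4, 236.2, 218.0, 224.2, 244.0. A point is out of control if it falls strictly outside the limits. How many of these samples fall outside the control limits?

3

Compare each point to [220.7, 239.5]: sample 2 = 250.5 > UCL; sample 6 = 218.0 < LCL; sample 8 = 244.0 > UCL.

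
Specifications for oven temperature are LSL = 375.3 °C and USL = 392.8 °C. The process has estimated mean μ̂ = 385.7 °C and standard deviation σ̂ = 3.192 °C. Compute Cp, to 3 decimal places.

Cp = (USL − LSL) / (6σ̂) = (392.8 − 375.3) / (6 × 3.192) = 17.5000 / 19.1520 = 0.9137

0.914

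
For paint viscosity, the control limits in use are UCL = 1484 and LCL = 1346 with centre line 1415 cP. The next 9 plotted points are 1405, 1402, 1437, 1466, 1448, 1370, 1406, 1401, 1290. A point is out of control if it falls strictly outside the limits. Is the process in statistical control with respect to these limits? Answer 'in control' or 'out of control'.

Compare each point to [1346, 1484]: sample 9 = 1290 < LCL.

out of control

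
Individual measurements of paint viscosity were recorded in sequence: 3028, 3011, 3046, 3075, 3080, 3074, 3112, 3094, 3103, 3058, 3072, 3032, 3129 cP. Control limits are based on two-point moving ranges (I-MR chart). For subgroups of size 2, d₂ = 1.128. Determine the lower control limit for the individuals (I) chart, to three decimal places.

X̄ = (3028 + 3011 + 3046 + 3075 + 3080 + 3074 + 3112 + 3094 + 3103 + 3058 + 3072 + 3032 + 3129) / 13 = 3070.3077
Moving ranges: 17, 35, 29, 5, 6, 38, 18, 9, 45, 14, 40, 97; M̄R̄ = 353.0000 / 12 = 29.4167
LCL = X̄ − 3·M̄R̄/d₂ = 3070.3077 − 3 × 29.4167 / 1.128 = 2992.0719

2992.072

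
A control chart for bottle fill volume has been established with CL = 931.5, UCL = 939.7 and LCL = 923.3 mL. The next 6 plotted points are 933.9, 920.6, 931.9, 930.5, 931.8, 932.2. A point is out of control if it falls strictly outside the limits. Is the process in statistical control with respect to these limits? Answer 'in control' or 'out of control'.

Compare each point to [923.3, 939.7]: sample 2 = 920.6 < LCL.

out of control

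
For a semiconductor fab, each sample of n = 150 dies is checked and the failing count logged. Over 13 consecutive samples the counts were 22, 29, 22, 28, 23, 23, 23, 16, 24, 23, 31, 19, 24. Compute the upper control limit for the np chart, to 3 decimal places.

36.997

p̄ = Σdᵢ / (k·n) = 307 / (13 × 150) = 0.15744
UCL = np̄ + 3·√(np̄(1−p̄)) = 23.6154 + 3 × √(23.6154×0.84256) = 23.6154 + 3 × 4.4607 = 36.9974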